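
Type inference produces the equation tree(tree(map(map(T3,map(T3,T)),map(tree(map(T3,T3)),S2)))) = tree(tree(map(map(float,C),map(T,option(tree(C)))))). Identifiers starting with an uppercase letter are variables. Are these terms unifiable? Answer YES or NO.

Decompose tree/1: tree(map(map(T3,map(T3,T)),map(tree(map(T3,T3)),S2))) = tree(map(map(float,C),map(T,option(tree(C))))).
Decompose tree/1: map(map(T3,map(T3,T)),map(tree(map(T3,T3)),S2)) = map(map(float,C),map(T,option(tree(C)))).
Decompose map/2: map(T3,map(T3,T)) = map(float,C),  map(tree(map(T3,T3)),S2) = map(T,option(tree(C))).
Decompose map/2: T3 = float,  map(T3,T) = C.
Bind T3 := float; substituting into the remaining equations gives: map(float,T) = C,  map(tree(map(float,float)),S2) = map(T,option(tree(C))).
Bind C := map(float,T); substituting into the remaining equation gives: map(tree(map(float,float)),S2) = map(T,option(tree(map(float,T)))).
Decompose map/2: tree(map(float,float)) = T,  S2 = option(tree(map(float,T))).
Bind T := tree(map(float,float)); substituting into the remaining equation gives: S2 = option(tree(map(float,tree(map(float,float))))). Substituting into the earlier binding gives C := map(float,tree(map(float,float))).
Bind S2 := option(tree(map(float,tree(map(float,float))))).
No equations remain and no clash or occurs-check failure arose, so a unifier exists.

YES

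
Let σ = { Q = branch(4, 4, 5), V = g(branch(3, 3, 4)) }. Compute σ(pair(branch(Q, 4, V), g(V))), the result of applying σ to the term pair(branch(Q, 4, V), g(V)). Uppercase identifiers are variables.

Replace each occurrence of Q with branch(4, 4, 5).
Replace each occurrence of V with g(branch(3, 3, 4)).
Result: pair(branch(branch(4, 4, 5), 4, g(branch(3, 3, 4))), g(g(branch(3, 3, 4)))).

pair(branch(branch(4, 4, 5), 4, g(branch(3, 3, 4))), g(g(branch(3, 3, 4))))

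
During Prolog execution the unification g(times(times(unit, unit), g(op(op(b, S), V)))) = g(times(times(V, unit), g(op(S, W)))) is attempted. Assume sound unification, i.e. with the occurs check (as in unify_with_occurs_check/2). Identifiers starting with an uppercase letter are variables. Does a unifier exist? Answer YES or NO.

NO

Decompose g/1: times(times(unit, unit), g(op(op(b, S), V))) = times(times(V, unit), g(op(S, W))).
Decompose times/2: times(unit, unit) = times(V, unit),  g(op(op(b, S), V)) = g(op(S, W)).
Decompose times/2: unit = V,  unit = unit.
Bind V := unit; substituting into the one remaining equation that mentions V gives: g(op(op(b, S), unit)) = g(op(S, W)).
Delete trivial equation unit = unit.
Decompose g/1: op(op(b, S), unit) = op(S, W).
Decompose op/2: op(b, S) = S,  unit = W.
Occurs check fails: S occurs in op(b, S); the equation S = op(b, S) has no finite solution.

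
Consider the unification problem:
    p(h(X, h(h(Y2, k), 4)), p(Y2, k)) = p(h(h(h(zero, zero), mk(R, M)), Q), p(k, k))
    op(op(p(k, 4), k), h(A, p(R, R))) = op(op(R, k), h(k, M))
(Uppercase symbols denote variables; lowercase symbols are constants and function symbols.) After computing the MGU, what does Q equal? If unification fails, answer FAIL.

Decompose p/2: h(X, h(h(Y2, k), 4)) = h(h(h(zero, zero), mk(R, M)), Q),  p(Y2, k) = p(k, k).
Decompose h/2: X = h(h(zero, zero), mk(R, M)),  h(h(Y2, k), 4) = Q.
Bind X := h(h(zero, zero), mk(R, M)); no other remaining equation mentions X.
Bind Q := h(h(Y2, k), 4); no other remaining equation mentions Q.
Decompose p/2: Y2 = k,  k = k.
Bind Y2 := k; no other remaining equation mentions Y2. Substituting into the earlier binding gives Q := h(h(k, k), 4).
Delete trivial equation k = k.
Decompose op/2: op(p(k, 4), k) = op(R, k),  h(A, p(R, R)) = h(k, M).
Decompose op/2: p(k, 4) = R,  k = k.
Bind R := p(k, 4); substituting into the one remaining equation that mentions R gives: h(A, p(p(k, 4), p(k, 4))) = h(k, M). Substituting into the earlier binding gives X := h(h(zero, zero), mk(p(k, 4), M)).
Delete trivial equation k = k.
Decompose h/2: A = k,  p(p(k, 4), p(k, 4)) = M.
Bind A := k; no other remaining equation mentions A.
Bind M := p(p(k, 4), p(k, 4)). Substituting into the earlier binding gives X := h(h(zero, zero), mk(p(k, 4), p(p(k, 4), p(k, 4)))).
MGU = { X ↦ h(h(zero, zero), mk(p(k, 4), p(p(k, 4), p(k, 4)))), Q ↦ h(h(k, k), 4), Y2 ↦ k, R ↦ p(k, 4), A ↦ k, M ↦ p(p(k, 4), p(k, 4)) }, so Q ↦ h(h(k, k), 4).

h(h(k, k), 4)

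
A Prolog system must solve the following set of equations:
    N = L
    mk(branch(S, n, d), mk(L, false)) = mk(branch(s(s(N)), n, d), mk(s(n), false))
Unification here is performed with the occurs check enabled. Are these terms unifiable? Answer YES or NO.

Bind N := L; substituting into the remaining equation gives: mk(branch(S, n, d), mk(L, false)) = mk(branch(s(s(L)), n, d), mk(s(n), false)).
Decompose mk/2: branch(S, n, d) = branch(s(s(L)), n, d),  mk(L, false) = mk(s(n), false).
Decompose branch/3: S = s(s(L)),  n = n,  d = d.
Bind S := s(s(L)); no other remaining equation mentions S.
Delete trivial equation n = n.
Delete trivial equation d = d.
Decompose mk/2: L = s(n),  false = false.
Bind L := s(n); no other remaining equation mentions L. Substituting into the earlier bindings gives N := s(n), S := s(s(s(n))).
Delete trivial equation false = false.
No equations remain and no clash or occurs-check failure arose, so a unifier exists.

YES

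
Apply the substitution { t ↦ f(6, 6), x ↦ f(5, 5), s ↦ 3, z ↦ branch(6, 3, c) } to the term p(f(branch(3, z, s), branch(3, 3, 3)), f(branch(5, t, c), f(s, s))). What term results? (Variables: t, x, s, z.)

p(f(branch(3, branch(6, 3, c), 3), branch(3, 3, 3)), f(branch(5, f(6, 6), c), f(3, 3)))

Replace each occurrence of t with f(6, 6).
Replace each occurrence of s with 3.
Replace each occurrence of z with branch(6, 3, c).
Result: p(f(branch(3, branch(6, 3, c), 3), branch(3, 3, 3)), f(branch(5, f(6, 6), c), f(3, 3))).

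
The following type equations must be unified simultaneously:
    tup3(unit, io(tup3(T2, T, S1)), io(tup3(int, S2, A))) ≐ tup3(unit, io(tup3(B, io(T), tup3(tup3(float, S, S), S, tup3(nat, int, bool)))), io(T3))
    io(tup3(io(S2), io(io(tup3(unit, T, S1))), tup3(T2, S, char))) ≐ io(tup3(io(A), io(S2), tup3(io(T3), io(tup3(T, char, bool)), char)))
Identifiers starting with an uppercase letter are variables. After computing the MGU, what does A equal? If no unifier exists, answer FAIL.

Decompose tup3/3: unit ≐ unit,  io(tup3(T2, T, S1)) ≐ io(tup3(B, io(T), tup3(tup3(float, S, S), S, tup3(nat, int, bool)))),  io(tup3(int, S2, A)) ≐ io(T3).
Delete trivial equation unit ≐ unit.
Decompose io/1: tup3(T2, T, S1) ≐ tup3(B, io(T), tup3(tup3(float, S, S), S, tup3(nat, int, bool))).
Decompose tup3/3: T2 ≐ B,  T ≐ io(T),  S1 ≐ tup3(tup3(float, S, S), S, tup3(nat, int, bool)).
Bind T2 := B; substituting into the one remaining equation that mentions T2 gives: io(tup3(io(S2), io(io(tup3(unit, T, S1))), tup3(B, S, char))) ≐ io(tup3(io(A), io(S2), tup3(io(T3), io(tup3(T, char, bool)), char))).
Occurs check fails: T occurs in io(T); the equation T ≐ io(T) has no finite solution.

FAIL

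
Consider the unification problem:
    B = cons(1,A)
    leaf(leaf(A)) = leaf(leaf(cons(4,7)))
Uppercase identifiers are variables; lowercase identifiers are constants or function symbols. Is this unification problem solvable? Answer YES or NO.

YES

Bind B := cons(1,A); no other remaining equation mentions B.
Decompose leaf/1: leaf(A) = leaf(cons(4,7)).
Decompose leaf/1: A = cons(4,7).
Bind A := cons(4,7). Substituting into the earlier binding gives B := cons(1,cons(4,7)).
No equations remain and no clash or occurs-check failure arose, so a unifier exists.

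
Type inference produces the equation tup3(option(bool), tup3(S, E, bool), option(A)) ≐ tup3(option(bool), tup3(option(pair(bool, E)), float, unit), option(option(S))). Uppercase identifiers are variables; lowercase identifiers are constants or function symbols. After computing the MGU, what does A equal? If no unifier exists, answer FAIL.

FAIL

Decompose tup3/3: option(bool) ≐ option(bool),  tup3(S, E, bool) ≐ tup3(option(pair(bool, E)), float, unit),  option(A) ≐ option(option(S)).
Delete trivial equation option(bool) ≐ option(bool).
Decompose tup3/3: S ≐ option(pair(bool, E)),  E ≐ float,  bool ≐ unit.
Bind S := option(pair(bool, E)); substituting into the one remaining equation that mentions S gives: option(A) ≐ option(option(option(pair(bool, E)))).
Bind E := float; substituting into the one remaining equation that mentions E gives: option(A) ≐ option(option(option(pair(bool, float)))). Substituting into the earlier binding gives S := option(pair(bool, float)).
Clash: constants bool and unit differ; no unifier exists.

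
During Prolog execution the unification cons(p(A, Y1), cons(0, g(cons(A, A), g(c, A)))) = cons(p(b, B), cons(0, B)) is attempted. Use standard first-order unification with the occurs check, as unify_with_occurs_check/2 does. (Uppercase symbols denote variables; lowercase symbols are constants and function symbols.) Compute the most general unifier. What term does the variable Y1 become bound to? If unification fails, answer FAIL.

g(cons(b, b), g(c, b))

Decompose cons/2: p(A, Y1) = p(b, B),  cons(0, g(cons(A, A), g(c, A))) = cons(0, B).
Decompose p/2: A = b,  Y1 = B.
Bind A := b; substituting into the one remaining equation that mentions A gives: cons(0, g(cons(b, b), g(c, b))) = cons(0, B).
Bind Y1 := B; no other remaining equation mentions Y1.
Decompose cons/2: 0 = 0,  g(cons(b, b), g(c, b)) = B.
Delete trivial equation 0 = 0.
Bind B := g(cons(b, b), g(c, b)). Substituting into the earlier binding gives Y1 := g(cons(b, b), g(c, b)).
MGU = { A -> b, Y1 -> g(cons(b, b), g(c, b)), B -> g(cons(b, b), g(c, b)) }, so Y1 -> g(cons(b, b), g(c, b)).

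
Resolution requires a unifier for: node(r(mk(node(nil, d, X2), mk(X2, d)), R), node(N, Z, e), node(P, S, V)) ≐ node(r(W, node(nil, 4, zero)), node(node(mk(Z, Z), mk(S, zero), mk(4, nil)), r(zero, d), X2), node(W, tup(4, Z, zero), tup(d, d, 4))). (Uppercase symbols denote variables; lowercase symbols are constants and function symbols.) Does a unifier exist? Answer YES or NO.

YES

Decompose node/3: r(mk(node(nil, d, X2), mk(X2, d)), R) ≐ r(W, node(nil, 4, zero)),  node(N, Z, e) ≐ node(node(mk(Z, Z), mk(S, zero), mk(4, nil)), r(zero, d), X2),  node(P, S, V) ≐ node(W, tup(4, Z, zero), tup(d, d, 4)).
Decompose r/2: mk(node(nil, d, X2), mk(X2, d)) ≐ W,  R ≐ node(nil, 4, zero).
Bind W := mk(node(nil, d, X2), mk(X2, d)); substituting into the one remaining equation that mentions W gives: node(P, S, V) ≐ node(mk(node(nil, d, X2), mk(X2, d)), tup(4, Z, zero), tup(d, d, 4)).
Bind R := node(nil, 4, zero); no other remaining equation mentions R.
Decompose node/3: N ≐ node(mk(Z, Z), mk(S, zero), mk(4, nil)),  Z ≐ r(zero, d),  e ≐ X2.
Bind N := node(mk(Z, Z), mk(S, zero), mk(4, nil)); no other remaining equation mentions N.
Bind Z := r(zero, d); substituting into the one remaining equation that mentions Z gives: node(P, S, V) ≐ node(mk(node(nil, d, X2), mk(X2, d)), tup(4, r(zero, d), zero), tup(d, d, 4)). Substituting into the earlier binding gives N := node(mk(r(zero, d), r(zero, d)), mk(S, zero), mk(4, nil)).
Bind X2 := e; substituting into the remaining equation gives: node(P, S, V) ≐ node(mk(node(nil, d, e), mk(e, d)), tup(4, r(zero, d), zero), tup(d, d, 4)). Substituting into the earlier binding gives W := mk(node(nil, d, e), mk(e, d)).
Decompose node/3: P ≐ mk(node(nil, d, e), mk(e, d)),  S ≐ tup(4, r(zero, d), zero),  V ≐ tup(d, d, 4).
Bind P := mk(node(nil, d, e), mk(e, d)); no other remaining equation mentions P.
Bind S := tup(4, r(zero, d), zero); no other remaining equation mentions S. Substituting into the earlier binding gives N := node(mk(r(zero, d), r(zero, d)), mk(tup(4, r(zero, d), zero), zero), mk(4, nil)).
Bind V := tup(d, d, 4).
No equations remain and no clash or occurs-check failure arose, so a unifier exists.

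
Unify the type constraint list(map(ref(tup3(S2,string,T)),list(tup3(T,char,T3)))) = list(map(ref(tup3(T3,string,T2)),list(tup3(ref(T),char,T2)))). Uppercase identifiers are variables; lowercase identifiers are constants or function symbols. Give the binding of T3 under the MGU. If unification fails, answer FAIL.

Decompose list/1: map(ref(tup3(S2,string,T)),list(tup3(T,char,T3))) = map(ref(tup3(T3,string,T2)),list(tup3(ref(T),char,T2))).
Decompose map/2: ref(tup3(S2,string,T)) = ref(tup3(T3,string,T2)),  list(tup3(T,char,T3)) = list(tup3(ref(T),char,T2)).
Decompose ref/1: tup3(S2,string,T) = tup3(T3,string,T2).
Decompose tup3/3: S2 = T3,  string = string,  T = T2.
Bind S2 := T3; no other remaining equation mentions S2.
Delete trivial equation string = string.
Bind T := T2; substituting into the remaining equation gives: list(tup3(T2,char,T3)) = list(tup3(ref(T2),char,T2)).
Decompose list/1: tup3(T2,char,T3) = tup3(ref(T2),char,T2).
Decompose tup3/3: T2 = ref(T2),  char = char,  T3 = T2.
Occurs check fails: T2 occurs in ref(T2); the equation T2 = ref(T2) has no finite solution.

FAIL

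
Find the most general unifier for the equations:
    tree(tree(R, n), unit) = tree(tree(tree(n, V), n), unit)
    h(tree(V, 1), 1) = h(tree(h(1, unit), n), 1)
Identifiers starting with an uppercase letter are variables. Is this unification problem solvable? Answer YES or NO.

Decompose tree/2: tree(R, n) = tree(tree(n, V), n),  unit = unit.
Decompose tree/2: R = tree(n, V),  n = n.
Bind R := tree(n, V); no other remaining equation mentions R.
Delete trivial equation n = n.
Delete trivial equation unit = unit.
Decompose h/2: tree(V, 1) = tree(h(1, unit), n),  1 = 1.
Decompose tree/2: V = h(1, unit),  1 = n.
Bind V := h(1, unit); no other remaining equation mentions V. Substituting into the earlier binding gives R := tree(n, h(1, unit)).
Clash: constants 1 and n differ; no unifier exists.

NO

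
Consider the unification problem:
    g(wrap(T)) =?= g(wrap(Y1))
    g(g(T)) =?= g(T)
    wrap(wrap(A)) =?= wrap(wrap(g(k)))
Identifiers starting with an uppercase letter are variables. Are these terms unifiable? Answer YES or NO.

Decompose g/1: wrap(T) =?= wrap(Y1).
Decompose wrap/1: T =?= Y1.
Bind T := Y1; substituting into the one remaining equation that mentions T gives: g(g(Y1)) =?= g(Y1).
Decompose g/1: g(Y1) =?= Y1.
Occurs check fails: Y1 occurs in g(Y1); the equation Y1 =?= g(Y1) has no finite solution.

NO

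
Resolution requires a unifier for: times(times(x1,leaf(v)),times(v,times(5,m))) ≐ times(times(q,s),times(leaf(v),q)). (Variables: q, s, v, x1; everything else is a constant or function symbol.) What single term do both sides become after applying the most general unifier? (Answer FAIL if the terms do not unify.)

FAIL

Decompose times/2: times(x1,leaf(v)) ≐ times(q,s),  times(v,times(5,m)) ≐ times(leaf(v),q).
Decompose times/2: x1 ≐ q,  leaf(v) ≐ s.
Bind x1 := q; no other remaining equation mentions x1.
Bind s := leaf(v); no other remaining equation mentions s.
Decompose times/2: v ≐ leaf(v),  times(5,m) ≐ q.
Occurs check fails: v occurs in leaf(v); the equation v ≐ leaf(v) has no finite solution.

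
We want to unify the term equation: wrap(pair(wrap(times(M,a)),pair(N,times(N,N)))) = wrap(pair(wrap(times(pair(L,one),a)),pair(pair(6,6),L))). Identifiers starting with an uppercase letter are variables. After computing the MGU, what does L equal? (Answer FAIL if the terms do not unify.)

times(pair(6,6),pair(6,6))

Decompose wrap/1: pair(wrap(times(M,a)),pair(N,times(N,N))) = pair(wrap(times(pair(L,one),a)),pair(pair(6,6),L)).
Decompose pair/2: wrap(times(M,a)) = wrap(times(pair(L,one),a)),  pair(N,times(N,N)) = pair(pair(6,6),L).
Decompose wrap/1: times(M,a) = times(pair(L,one),a).
Decompose times/2: M = pair(L,one),  a = a.
Bind M := pair(L,one); no other remaining equation mentions M.
Delete trivial equation a = a.
Decompose pair/2: N = pair(6,6),  times(N,N) = L.
Bind N := pair(6,6); substituting into the remaining equation gives: times(pair(6,6),pair(6,6)) = L.
Bind L := times(pair(6,6),pair(6,6)). Substituting into the earlier binding gives M := pair(times(pair(6,6),pair(6,6)),one).
MGU = { M -> pair(times(pair(6,6),pair(6,6)),one), N -> pair(6,6), L -> times(pair(6,6),pair(6,6)) }, so L -> times(pair(6,6),pair(6,6)).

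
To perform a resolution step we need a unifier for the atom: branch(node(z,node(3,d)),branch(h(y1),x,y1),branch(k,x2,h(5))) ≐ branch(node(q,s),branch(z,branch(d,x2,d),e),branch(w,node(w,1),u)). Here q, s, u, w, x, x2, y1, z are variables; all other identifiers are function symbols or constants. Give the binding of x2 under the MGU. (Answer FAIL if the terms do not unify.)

node(k,1)

Decompose branch/3: node(z,node(3,d)) ≐ node(q,s),  branch(h(y1),x,y1) ≐ branch(z,branch(d,x2,d),e),  branch(k,x2,h(5)) ≐ branch(w,node(w,1),u).
Decompose node/2: z ≐ q,  node(3,d) ≐ s.
Bind z := q; substituting into the one remaining equation that mentions z gives: branch(h(y1),x,y1) ≐ branch(q,branch(d,x2,d),e).
Bind s := node(3,d); no other remaining equation mentions s.
Decompose branch/3: h(y1) ≐ q,  x ≐ branch(d,x2,d),  y1 ≐ e.
Bind q := h(y1); no other remaining equation mentions q. Substituting into the earlier binding gives z := h(y1).
Bind x := branch(d,x2,d); no other remaining equation mentions x.
Bind y1 := e; no other remaining equation mentions y1. Substituting into the earlier bindings gives z := h(e), q := h(e).
Decompose branch/3: k ≐ w,  x2 ≐ node(w,1),  h(5) ≐ u.
Bind w := k; substituting into the one remaining equation that mentions w gives: x2 ≐ node(k,1).
Bind x2 := node(k,1); no other remaining equation mentions x2. Substituting into the earlier binding gives x := branch(d,node(k,1),d).
Bind u := h(5).
MGU = { z := h(e), s := node(3,d), q := h(e), x := branch(d,node(k,1),d), y1 := e, w := k, x2 := node(k,1), u := h(5) }, so x2 := node(k,1).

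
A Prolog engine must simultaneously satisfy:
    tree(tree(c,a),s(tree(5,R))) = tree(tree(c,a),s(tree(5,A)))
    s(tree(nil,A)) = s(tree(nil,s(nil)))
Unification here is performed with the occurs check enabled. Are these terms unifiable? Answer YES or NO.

Decompose tree/2: tree(c,a) = tree(c,a),  s(tree(5,R)) = s(tree(5,A)).
Delete trivial equation tree(c,a) = tree(c,a).
Decompose s/1: tree(5,R) = tree(5,A).
Decompose tree/2: 5 = 5,  R = A.
Delete trivial equation 5 = 5.
Bind R := A; no other remaining equation mentions R.
Decompose s/1: tree(nil,A) = tree(nil,s(nil)).
Decompose tree/2: nil = nil,  A = s(nil).
Delete trivial equation nil = nil.
Bind A := s(nil). Substituting into the earlier binding gives R := s(nil).
No equations remain and no clash or occurs-check failure arose, so a unifier exists.

YES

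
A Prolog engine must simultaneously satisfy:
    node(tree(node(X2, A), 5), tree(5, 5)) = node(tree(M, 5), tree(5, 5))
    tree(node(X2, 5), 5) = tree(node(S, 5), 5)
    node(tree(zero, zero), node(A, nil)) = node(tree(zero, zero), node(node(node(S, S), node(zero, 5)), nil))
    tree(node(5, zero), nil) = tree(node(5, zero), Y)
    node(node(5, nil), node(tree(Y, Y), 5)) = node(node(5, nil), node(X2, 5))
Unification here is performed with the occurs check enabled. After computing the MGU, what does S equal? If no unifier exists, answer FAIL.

tree(nil, nil)

Decompose node/2: tree(node(X2, A), 5) = tree(M, 5),  tree(5, 5) = tree(5, 5).
Decompose tree/2: node(X2, A) = M,  5 = 5.
Bind M := node(X2, A); no other remaining equation mentions M.
Delete trivial equation 5 = 5.
Delete trivial equation tree(5, 5) = tree(5, 5).
Decompose tree/2: node(X2, 5) = node(S, 5),  5 = 5.
Decompose node/2: X2 = S,  5 = 5.
Bind X2 := S; substituting into the one remaining equation that mentions X2 gives: node(node(5, nil), node(tree(Y, Y), 5)) = node(node(5, nil), node(S, 5)). Substituting into the earlier binding gives M := node(S, A).
Delete trivial equation 5 = 5.
Delete trivial equation 5 = 5.
Decompose node/2: tree(zero, zero) = tree(zero, zero),  node(A, nil) = node(node(node(S, S), node(zero, 5)), nil).
Delete trivial equation tree(zero, zero) = tree(zero, zero).
Decompose node/2: A = node(node(S, S), node(zero, 5)),  nil = nil.
Bind A := node(node(S, S), node(zero, 5)); no other remaining equation mentions A. Substituting into the earlier binding gives M := node(S, node(node(S, S), node(zero, 5))).
Delete trivial equation nil = nil.
Decompose tree/2: node(5, zero) = node(5, zero),  nil = Y.
Delete trivial equation node(5, zero) = node(5, zero).
Bind Y := nil; substituting into the remaining equation gives: node(node(5, nil), node(tree(nil, nil), 5)) = node(node(5, nil), node(S, 5)).
Decompose node/2: node(5, nil) = node(5, nil),  node(tree(nil, nil), 5) = node(S, 5).
Delete trivial equation node(5, nil) = node(5, nil).
Decompose node/2: tree(nil, nil) = S,  5 = 5.
Bind S := tree(nil, nil); no other remaining equation mentions S. Substituting into the earlier bindings gives M := node(tree(nil, nil), node(node(tree(nil, nil), tree(nil, nil)), node(zero, 5))), X2 := tree(nil, nil), A := node(node(tree(nil, nil), tree(nil, nil)), node(zero, 5)).
Delete trivial equation 5 = 5.
MGU = { M = node(tree(nil, nil), node(node(tree(nil, nil), tree(nil, nil)), node(zero, 5))), X2 = tree(nil, nil), A = node(node(tree(nil, nil), tree(nil, nil)), node(zero, 5)), Y = nil, S = tree(nil, nil) }, so S = tree(nil, nil).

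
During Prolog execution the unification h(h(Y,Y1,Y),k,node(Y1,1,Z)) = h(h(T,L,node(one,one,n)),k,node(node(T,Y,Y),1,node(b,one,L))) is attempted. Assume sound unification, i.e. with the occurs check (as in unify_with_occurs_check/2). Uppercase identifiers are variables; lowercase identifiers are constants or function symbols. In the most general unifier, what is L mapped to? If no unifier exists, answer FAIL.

node(node(one,one,n),node(one,one,n),node(one,one,n))

Decompose h/3: h(Y,Y1,Y) = h(T,L,node(one,one,n)),  k = k,  node(Y1,1,Z) = node(node(T,Y,Y),1,node(b,one,L)).
Decompose h/3: Y = T,  Y1 = L,  Y = node(one,one,n).
Bind Y := T; substituting into the 2 remaining equations that mention Y gives: T = node(one,one,n),  node(Y1,1,Z) = node(node(T,T,T),1,node(b,one,L)).
Bind Y1 := L; substituting into the one remaining equation that mentions Y1 gives: node(L,1,Z) = node(node(T,T,T),1,node(b,one,L)).
Bind T := node(one,one,n); substituting into the one remaining equation that mentions T gives: node(L,1,Z) = node(node(node(one,one,n),node(one,one,n),node(one,one,n)),1,node(b,one,L)). Substituting into the earlier binding gives Y := node(one,one,n).
Delete trivial equation k = k.
Decompose node/3: L = node(node(one,one,n),node(one,one,n),node(one,one,n)),  1 = 1,  Z = node(b,one,L).
Bind L := node(node(one,one,n),node(one,one,n),node(one,one,n)); substituting into the one remaining equation that mentions L gives: Z = node(b,one,node(node(one,one,n),node(one,one,n),node(one,one,n))). Substituting into the earlier binding gives Y1 := node(node(one,one,n),node(one,one,n),node(one,one,n)).
Delete trivial equation 1 = 1.
Bind Z := node(b,one,node(node(one,one,n),node(one,one,n),node(one,one,n))).
MGU = { Y -> node(one,one,n), Y1 -> node(node(one,one,n),node(one,one,n),node(one,one,n)), T -> node(one,one,n), L -> node(node(one,one,n),node(one,one,n),node(one,one,n)), Z -> node(b,one,node(node(one,one,n),node(one,one,n),node(one,one,n))) }, so L -> node(node(one,one,n),node(one,one,n),node(one,one,n)).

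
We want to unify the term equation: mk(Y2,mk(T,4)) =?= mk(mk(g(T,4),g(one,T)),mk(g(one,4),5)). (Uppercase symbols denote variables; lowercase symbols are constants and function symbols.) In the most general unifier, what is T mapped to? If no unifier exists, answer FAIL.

Decompose mk/2: Y2 =?= mk(g(T,4),g(one,T)),  mk(T,4) =?= mk(g(one,4),5).
Bind Y2 := mk(g(T,4),g(one,T)); no other remaining equation mentions Y2.
Decompose mk/2: T =?= g(one,4),  4 =?= 5.
Bind T := g(one,4); no other remaining equation mentions T. Substituting into the earlier binding gives Y2 := mk(g(g(one,4),4),g(one,g(one,4))).
Clash: constants 4 and 5 differ; no unifier exists.

FAIL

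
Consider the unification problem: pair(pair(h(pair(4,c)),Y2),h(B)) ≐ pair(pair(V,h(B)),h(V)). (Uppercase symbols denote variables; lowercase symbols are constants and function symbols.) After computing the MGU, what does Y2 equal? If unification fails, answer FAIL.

h(h(pair(4,c)))

Decompose pair/2: pair(h(pair(4,c)),Y2) ≐ pair(V,h(B)),  h(B) ≐ h(V).
Decompose pair/2: h(pair(4,c)) ≐ V,  Y2 ≐ h(B).
Bind V := h(pair(4,c)); substituting into the one remaining equation that mentions V gives: h(B) ≐ h(h(pair(4,c))).
Bind Y2 := h(B); no other remaining equation mentions Y2.
Decompose h/1: B ≐ h(pair(4,c)).
Bind B := h(pair(4,c)). Substituting into the earlier binding gives Y2 := h(h(pair(4,c))).
MGU = { V ↦ h(pair(4,c)), Y2 ↦ h(h(pair(4,c))), B ↦ h(pair(4,c)) }, so Y2 ↦ h(h(pair(4,c))).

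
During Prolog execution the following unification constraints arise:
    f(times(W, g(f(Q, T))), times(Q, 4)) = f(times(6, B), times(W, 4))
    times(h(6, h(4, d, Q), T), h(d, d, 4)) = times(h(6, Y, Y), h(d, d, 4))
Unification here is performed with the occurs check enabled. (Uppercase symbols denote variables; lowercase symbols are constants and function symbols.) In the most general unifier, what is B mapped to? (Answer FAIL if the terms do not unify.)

g(f(6, h(4, d, 6)))

Decompose f/2: times(W, g(f(Q, T))) = times(6, B),  times(Q, 4) = times(W, 4).
Decompose times/2: W = 6,  g(f(Q, T)) = B.
Bind W := 6; substituting into the one remaining equation that mentions W gives: times(Q, 4) = times(6, 4).
Bind B := g(f(Q, T)); no other remaining equation mentions B.
Decompose times/2: Q = 6,  4 = 4.
Bind Q := 6; substituting into the one remaining equation that mentions Q gives: times(h(6, h(4, d, 6), T), h(d, d, 4)) = times(h(6, Y, Y), h(d, d, 4)). Substituting into the earlier binding gives B := g(f(6, T)).
Delete trivial equation 4 = 4.
Decompose times/2: h(6, h(4, d, 6), T) = h(6, Y, Y),  h(d, d, 4) = h(d, d, 4).
Decompose h/3: 6 = 6,  h(4, d, 6) = Y,  T = Y.
Delete trivial equation 6 = 6.
Bind Y := h(4, d, 6); substituting into the one remaining equation that mentions Y gives: T = h(4, d, 6).
Bind T := h(4, d, 6); no other remaining equation mentions T. Substituting into the earlier binding gives B := g(f(6, h(4, d, 6))).
Delete trivial equation h(d, d, 4) = h(d, d, 4).
MGU = { W -> 6, B -> g(f(6, h(4, d, 6))), Q -> 6, Y -> h(4, d, 6), T -> h(4, d, 6) }, so B -> g(f(6, h(4, d, 6))).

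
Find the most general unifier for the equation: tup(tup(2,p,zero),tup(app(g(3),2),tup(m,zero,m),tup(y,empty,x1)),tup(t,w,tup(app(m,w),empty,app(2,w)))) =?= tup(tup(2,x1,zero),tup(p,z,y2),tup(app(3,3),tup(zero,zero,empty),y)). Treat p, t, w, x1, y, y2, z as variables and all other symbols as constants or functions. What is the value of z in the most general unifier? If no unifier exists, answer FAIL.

tup(m,zero,m)

Decompose tup/3: tup(2,p,zero) =?= tup(2,x1,zero),  tup(app(g(3),2),tup(m,zero,m),tup(y,empty,x1)) =?= tup(p,z,y2),  tup(t,w,tup(app(m,w),empty,app(2,w))) =?= tup(app(3,3),tup(zero,zero,empty),y).
Decompose tup/3: 2 =?= 2,  p =?= x1,  zero =?= zero.
Delete trivial equation 2 =?= 2.
Bind p := x1; substituting into the one remaining equation that mentions p gives: tup(app(g(3),2),tup(m,zero,m),tup(y,empty,x1)) =?= tup(x1,z,y2).
Delete trivial equation zero =?= zero.
Decompose tup/3: app(g(3),2) =?= x1,  tup(m,zero,m) =?= z,  tup(y,empty,x1) =?= y2.
Bind x1 := app(g(3),2); substituting into the one remaining equation that mentions x1 gives: tup(y,empty,app(g(3),2)) =?= y2. Substituting into the earlier binding gives p := app(g(3),2).
Bind z := tup(m,zero,m); no other remaining equation mentions z.
Bind y2 := tup(y,empty,app(g(3),2)); no other remaining equation mentions y2.
Decompose tup/3: t =?= app(3,3),  w =?= tup(zero,zero,empty),  tup(app(m,w),empty,app(2,w)) =?= y.
Bind t := app(3,3); no other remaining equation mentions t.
Bind w := tup(zero,zero,empty); substituting into the remaining equation gives: tup(app(m,tup(zero,zero,empty)),empty,app(2,tup(zero,zero,empty))) =?= y.
Bind y := tup(app(m,tup(zero,zero,empty)),empty,app(2,tup(zero,zero,empty))). Substituting into the earlier binding gives y2 := tup(tup(app(m,tup(zero,zero,empty)),empty,app(2,tup(zero,zero,empty))),empty,app(g(3),2)).
MGU = { p -> app(g(3),2), x1 -> app(g(3),2), z -> tup(m,zero,m), y2 -> tup(tup(app(m,tup(zero,zero,empty)),empty,app(2,tup(zero,zero,empty))),empty,app(g(3),2)), t -> app(3,3), w -> tup(zero,zero,empty), y -> tup(app(m,tup(zero,zero,empty)),empty,app(2,tup(zero,zero,empty))) }, so z -> tup(m,zero,m).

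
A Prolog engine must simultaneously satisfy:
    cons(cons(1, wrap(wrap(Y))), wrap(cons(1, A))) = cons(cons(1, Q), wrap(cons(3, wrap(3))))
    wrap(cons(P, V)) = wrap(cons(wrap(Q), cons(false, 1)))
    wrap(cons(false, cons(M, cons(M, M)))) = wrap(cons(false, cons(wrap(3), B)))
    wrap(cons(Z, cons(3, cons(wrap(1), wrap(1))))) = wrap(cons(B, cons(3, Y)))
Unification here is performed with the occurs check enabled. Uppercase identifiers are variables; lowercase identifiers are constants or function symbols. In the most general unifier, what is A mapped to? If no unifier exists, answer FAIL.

Decompose cons/2: cons(1, wrap(wrap(Y))) = cons(1, Q),  wrap(cons(1, A)) = wrap(cons(3, wrap(3))).
Decompose cons/2: 1 = 1,  wrap(wrap(Y)) = Q.
Delete trivial equation 1 = 1.
Bind Q := wrap(wrap(Y)); substituting into the one remaining equation that mentions Q gives: wrap(cons(P, V)) = wrap(cons(wrap(wrap(wrap(Y))), cons(false, 1))).
Decompose wrap/1: cons(1, A) = cons(3, wrap(3)).
Decompose cons/2: 1 = 3,  A = wrap(3).
Clash: constants 1 and 3 differ; no unifier exists.

FAIL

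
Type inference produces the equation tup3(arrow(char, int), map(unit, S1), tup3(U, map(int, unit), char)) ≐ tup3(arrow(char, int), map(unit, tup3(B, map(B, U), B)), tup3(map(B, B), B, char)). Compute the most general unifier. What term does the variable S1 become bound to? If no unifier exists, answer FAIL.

Decompose tup3/3: arrow(char, int) ≐ arrow(char, int),  map(unit, S1) ≐ map(unit, tup3(B, map(B, U), B)),  tup3(U, map(int, unit), char) ≐ tup3(map(B, B), B, char).
Delete trivial equation arrow(char, int) ≐ arrow(char, int).
Decompose map/2: unit ≐ unit,  S1 ≐ tup3(B, map(B, U), B).
Delete trivial equation unit ≐ unit.
Bind S1 := tup3(B, map(B, U), B); no other remaining equation mentions S1.
Decompose tup3/3: U ≐ map(B, B),  map(int, unit) ≐ B,  char ≐ char.
Bind U := map(B, B); no other remaining equation mentions U. Substituting into the earlier binding gives S1 := tup3(B, map(B, map(B, B)), B).
Bind B := map(int, unit); no other remaining equation mentions B. Substituting into the earlier bindings gives S1 := tup3(map(int, unit), map(map(int, unit), map(map(int, unit), map(int, unit))), map(int, unit)), U := map(map(int, unit), map(int, unit)).
Delete trivial equation char ≐ char.
MGU = { S1 ↦ tup3(map(int, unit), map(map(int, unit), map(map(int, unit), map(int, unit))), map(int, unit)), U ↦ map(map(int, unit), map(int, unit)), B ↦ map(int, unit) }, so S1 ↦ tup3(map(int, unit), map(map(int, unit), map(map(int, unit), map(int, unit))), map(int, unit)).

tup3(map(int, unit), map(map(int, unit), map(map(int, unit), map(int, unit))), map(int, unit))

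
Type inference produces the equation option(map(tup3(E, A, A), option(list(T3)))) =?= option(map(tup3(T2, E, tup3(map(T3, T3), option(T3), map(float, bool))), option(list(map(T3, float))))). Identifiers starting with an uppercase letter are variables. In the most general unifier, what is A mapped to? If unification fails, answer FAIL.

Decompose option/1: map(tup3(E, A, A), option(list(T3))) =?= map(tup3(T2, E, tup3(map(T3, T3), option(T3), map(float, bool))), option(list(map(T3, float)))).
Decompose map/2: tup3(E, A, A) =?= tup3(T2, E, tup3(map(T3, T3), option(T3), map(float, bool))),  option(list(T3)) =?= option(list(map(T3, float))).
Decompose tup3/3: E =?= T2,  A =?= E,  A =?= tup3(map(T3, T3), option(T3), map(float, bool)).
Bind E := T2; substituting into the one remaining equation that mentions E gives: A =?= T2.
Bind A := T2; substituting into the one remaining equation that mentions A gives: T2 =?= tup3(map(T3, T3), option(T3), map(float, bool)).
Bind T2 := tup3(map(T3, T3), option(T3), map(float, bool)); no other remaining equation mentions T2. Substituting into the earlier bindings gives E := tup3(map(T3, T3), option(T3), map(float, bool)), A := tup3(map(T3, T3), option(T3), map(float, bool)).
Decompose option/1: list(T3) =?= list(map(T3, float)).
Decompose list/1: T3 =?= map(T3, float).
Occurs check fails: T3 occurs in map(T3, float); the equation T3 =?= map(T3, float) has no finite solution.

FAIL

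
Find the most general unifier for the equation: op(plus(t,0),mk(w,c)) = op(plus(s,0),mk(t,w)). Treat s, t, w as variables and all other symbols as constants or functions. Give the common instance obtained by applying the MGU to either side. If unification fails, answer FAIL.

op(plus(c,0),mk(c,c))

Decompose op/2: plus(t,0) = plus(s,0),  mk(w,c) = mk(t,w).
Decompose plus/2: t = s,  0 = 0.
Bind t := s; substituting into the one remaining equation that mentions t gives: mk(w,c) = mk(s,w).
Delete trivial equation 0 = 0.
Decompose mk/2: w = s,  c = w.
Bind w := s; substituting into the remaining equation gives: c = s.
Bind s := c. Substituting into the earlier bindings gives t := c, w := c.
Applying the MGU to either side gives op(plus(c,0),mk(c,c)).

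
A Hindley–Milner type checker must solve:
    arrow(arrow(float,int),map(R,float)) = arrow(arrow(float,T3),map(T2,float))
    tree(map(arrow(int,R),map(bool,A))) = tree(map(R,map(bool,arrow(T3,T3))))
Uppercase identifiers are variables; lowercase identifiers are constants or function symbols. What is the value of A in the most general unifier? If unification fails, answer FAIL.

Decompose arrow/2: arrow(float,int) = arrow(float,T3),  map(R,float) = map(T2,float).
Decompose arrow/2: float = float,  int = T3.
Delete trivial equation float = float.
Bind T3 := int; substituting into the one remaining equation that mentions T3 gives: tree(map(arrow(int,R),map(bool,A))) = tree(map(R,map(bool,arrow(int,int)))).
Decompose map/2: R = T2,  float = float.
Bind R := T2; substituting into the one remaining equation that mentions R gives: tree(map(arrow(int,T2),map(bool,A))) = tree(map(T2,map(bool,arrow(int,int)))).
Delete trivial equation float = float.
Decompose tree/1: map(arrow(int,T2),map(bool,A)) = map(T2,map(bool,arrow(int,int))).
Decompose map/2: arrow(int,T2) = T2,  map(bool,A) = map(bool,arrow(int,int)).
Occurs check fails: T2 occurs in arrow(int,T2); the equation T2 = arrow(int,T2) has no finite solution.

FAIL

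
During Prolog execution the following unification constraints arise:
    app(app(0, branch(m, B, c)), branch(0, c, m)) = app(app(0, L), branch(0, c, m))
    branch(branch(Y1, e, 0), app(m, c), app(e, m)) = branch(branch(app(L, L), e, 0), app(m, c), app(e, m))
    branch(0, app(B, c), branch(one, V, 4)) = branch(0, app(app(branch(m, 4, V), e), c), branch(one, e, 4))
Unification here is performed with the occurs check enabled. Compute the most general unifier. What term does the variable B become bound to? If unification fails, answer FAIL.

app(branch(m, 4, e), e)

Decompose app/2: app(0, branch(m, B, c)) = app(0, L),  branch(0, c, m) = branch(0, c, m).
Decompose app/2: 0 = 0,  branch(m, B, c) = L.
Delete trivial equation 0 = 0.
Bind L := branch(m, B, c); substituting into the one remaining equation that mentions L gives: branch(branch(Y1, e, 0), app(m, c), app(e, m)) = branch(branch(app(branch(m, B, c), branch(m, B, c)), e, 0), app(m, c), app(e, m)).
Delete trivial equation branch(0, c, m) = branch(0, c, m).
Decompose branch/3: branch(Y1, e, 0) = branch(app(branch(m, B, c), branch(m, B, c)), e, 0),  app(m, c) = app(m, c),  app(e, m) = app(e, m).
Decompose branch/3: Y1 = app(branch(m, B, c), branch(m, B, c)),  e = e,  0 = 0.
Bind Y1 := app(branch(m, B, c), branch(m, B, c)); no other remaining equation mentions Y1.
Delete trivial equation e = e.
Delete trivial equation 0 = 0.
Delete trivial equation app(m, c) = app(m, c).
Delete trivial equation app(e, m) = app(e, m).
Decompose branch/3: 0 = 0,  app(B, c) = app(app(branch(m, 4, V), e), c),  branch(one, V, 4) = branch(one, e, 4).
Delete trivial equation 0 = 0.
Decompose app/2: B = app(branch(m, 4, V), e),  c = c.
Bind B := app(branch(m, 4, V), e); no other remaining equation mentions B. Substituting into the earlier bindings gives L := branch(m, app(branch(m, 4, V), e), c), Y1 := app(branch(m, app(branch(m, 4, V), e), c), branch(m, app(branch(m, 4, V), e), c)).
Delete trivial equation c = c.
Decompose branch/3: one = one,  V = e,  4 = 4.
Delete trivial equation one = one.
Bind V := e; no other remaining equation mentions V. Substituting into the earlier bindings gives L := branch(m, app(branch(m, 4, e), e), c), Y1 := app(branch(m, app(branch(m, 4, e), e), c), branch(m, app(branch(m, 4, e), e), c)), B := app(branch(m, 4, e), e).
Delete trivial equation 4 = 4.
MGU = { L ↦ branch(m, app(branch(m, 4, e), e), c), Y1 ↦ app(branch(m, app(branch(m, 4, e), e), c), branch(m, app(branch(m, 4, e), e), c)), B ↦ app(branch(m, 4, e), e), V ↦ e }, so B ↦ app(branch(m, 4, e), e).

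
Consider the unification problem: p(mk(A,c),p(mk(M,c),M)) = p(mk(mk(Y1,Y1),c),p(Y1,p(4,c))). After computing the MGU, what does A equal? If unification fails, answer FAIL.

mk(mk(p(4,c),c),mk(p(4,c),c))

Decompose p/2: mk(A,c) = mk(mk(Y1,Y1),c),  p(mk(M,c),M) = p(Y1,p(4,c)).
Decompose mk/2: A = mk(Y1,Y1),  c = c.
Bind A := mk(Y1,Y1); no other remaining equation mentions A.
Delete trivial equation c = c.
Decompose p/2: mk(M,c) = Y1,  M = p(4,c).
Bind Y1 := mk(M,c); no other remaining equation mentions Y1. Substituting into the earlier binding gives A := mk(mk(M,c),mk(M,c)).
Bind M := p(4,c). Substituting into the earlier bindings gives A := mk(mk(p(4,c),c),mk(p(4,c),c)), Y1 := mk(p(4,c),c).
MGU = { A := mk(mk(p(4,c),c),mk(p(4,c),c)), Y1 := mk(p(4,c),c), M := p(4,c) }, so A := mk(mk(p(4,c),c),mk(p(4,c),c)).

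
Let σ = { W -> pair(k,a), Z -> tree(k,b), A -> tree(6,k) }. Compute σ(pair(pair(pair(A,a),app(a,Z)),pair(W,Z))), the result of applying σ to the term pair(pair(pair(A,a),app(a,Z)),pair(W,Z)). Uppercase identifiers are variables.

Replace each occurrence of W with pair(k,a).
Replace each occurrence of Z with tree(k,b).
Replace each occurrence of A with tree(6,k).
Result: pair(pair(pair(tree(6,k),a),app(a,tree(k,b))),pair(pair(k,a),tree(k,b))).

pair(pair(pair(tree(6,k),a),app(a,tree(k,b))),pair(pair(k,a),tree(k,b)))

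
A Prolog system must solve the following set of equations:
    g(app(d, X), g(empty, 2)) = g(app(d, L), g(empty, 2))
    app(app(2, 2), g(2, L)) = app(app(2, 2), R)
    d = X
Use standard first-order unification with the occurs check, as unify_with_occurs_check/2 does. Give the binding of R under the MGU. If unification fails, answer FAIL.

g(2, d)

Decompose g/2: app(d, X) = app(d, L),  g(empty, 2) = g(empty, 2).
Decompose app/2: d = d,  X = L.
Delete trivial equation d = d.
Bind X := L; substituting into the one remaining equation that mentions X gives: d = L.
Delete trivial equation g(empty, 2) = g(empty, 2).
Decompose app/2: app(2, 2) = app(2, 2),  g(2, L) = R.
Delete trivial equation app(2, 2) = app(2, 2).
Bind R := g(2, L); no other remaining equation mentions R.
Bind L := d. Substituting into the earlier bindings gives X := d, R := g(2, d).
MGU = { X ↦ d, R ↦ g(2, d), L ↦ d }, so R ↦ g(2, d).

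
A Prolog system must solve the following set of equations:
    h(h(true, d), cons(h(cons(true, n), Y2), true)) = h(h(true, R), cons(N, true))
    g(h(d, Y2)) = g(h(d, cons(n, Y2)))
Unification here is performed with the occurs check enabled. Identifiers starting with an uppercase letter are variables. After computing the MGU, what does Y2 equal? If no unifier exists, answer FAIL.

Decompose h/2: h(true, d) = h(true, R),  cons(h(cons(true, n), Y2), true) = cons(N, true).
Decompose h/2: true = true,  d = R.
Delete trivial equation true = true.
Bind R := d; no other remaining equation mentions R.
Decompose cons/2: h(cons(true, n), Y2) = N,  true = true.
Bind N := h(cons(true, n), Y2); no other remaining equation mentions N.
Delete trivial equation true = true.
Decompose g/1: h(d, Y2) = h(d, cons(n, Y2)).
Decompose h/2: d = d,  Y2 = cons(n, Y2).
Delete trivial equation d = d.
Occurs check fails: Y2 occurs in cons(n, Y2); the equation Y2 = cons(n, Y2) has no finite solution.

FAIL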